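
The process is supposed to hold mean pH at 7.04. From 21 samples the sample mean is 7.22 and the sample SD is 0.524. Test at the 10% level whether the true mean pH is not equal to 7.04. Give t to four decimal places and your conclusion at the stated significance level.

H0: μ = 7.04; H1: μ ≠ 7.04 (one-sample t-test, two-sided).
t = (x̄ − μ₀)/(s/√n) = (7.22 − 7.04)/(0.524/√21) = 1.5742
df = n − 1 = 20
Two-sided p-value ≈ 0.131
Since p ≈ 0.131 > α = 0.1, fail to reject H0; the data do not provide sufficient evidence against H0.

t = 1.5742; fail to reject H0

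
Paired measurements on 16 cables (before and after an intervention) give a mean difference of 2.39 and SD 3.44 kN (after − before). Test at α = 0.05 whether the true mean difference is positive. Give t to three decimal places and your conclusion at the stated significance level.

H0: μ_d = 0; H1: μ_d > 0 (paired t-test on the differences, right-tailed).
t = d̄/(s_d/√n) = 2.39/(3.44/√16) = 2.779
df = n − 1 = 15
p-value = P(T ≥ 2.779) ≈ 0.007
Since p ≈ 0.007 < α = 0.05, reject H0; the data support H1.

t = 2.779; reject H0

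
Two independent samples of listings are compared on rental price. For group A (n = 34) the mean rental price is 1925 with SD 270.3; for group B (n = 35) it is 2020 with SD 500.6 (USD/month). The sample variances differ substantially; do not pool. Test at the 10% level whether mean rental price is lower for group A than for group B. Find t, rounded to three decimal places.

-0.985

Let group 1 = group A, group 2 = group B. H0: μ_1 = μ_2; H1: μ_1 < μ_2 (Welch's two-sample t-test, left-tailed).
t = (x̄_1 − x̄_2)/√(s_1²/n_1 + s_2²/n_2) = (1925 − 2020)/√(270.3²/34 + 500.6²/35) = -0.985
Welch–Satterthwaite df ≈ 52.59
p-value = P(T ≤ -0.985) ≈ 0.165
Since p ≈ 0.165 > α = 0.1, fail to reject H0; the evidence is not statistically significant.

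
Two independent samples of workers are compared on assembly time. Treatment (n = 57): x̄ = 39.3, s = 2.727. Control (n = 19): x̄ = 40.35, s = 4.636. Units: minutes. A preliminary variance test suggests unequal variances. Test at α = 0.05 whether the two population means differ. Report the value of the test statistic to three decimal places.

-0.935

Let group 1 = treatment, group 2 = control. H0: μ_1 = μ_2; H1: μ_1 ≠ μ_2 (Welch's two-sample t-test, two-sided).
t = (x̄_1 − x̄_2)/√(s_1²/n_1 + s_2²/n_2) = (39.3 − 40.35)/√(2.727²/57 + 4.636²/19) = -0.935
Welch–Satterthwaite df ≈ 22.30
Two-sided p-value ≈ 0.360
Since p ≈ 0.360 > α = 0.05, fail to reject H0; the evidence is not statistically significant.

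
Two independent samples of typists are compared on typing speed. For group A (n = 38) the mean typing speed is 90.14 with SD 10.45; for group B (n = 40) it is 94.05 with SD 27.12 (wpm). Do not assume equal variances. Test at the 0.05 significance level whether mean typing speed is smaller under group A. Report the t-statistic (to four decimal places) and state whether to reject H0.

Let group 1 = group A, group 2 = group B. H0: μ_1 = μ_2; H1: μ_1 < μ_2 (Welch's two-sample t-test, left-tailed).
t = (x̄_1 − x̄_2)/√(s_1²/n_1 + s_2²/n_2) = (90.14 − 94.05)/√(10.45²/38 + 27.12²/40) = -0.8480
Welch–Satterthwaite df ≈ 50.83
p-value = P(T ≤ -0.8480) ≈ 0.2002
Since p ≈ 0.2002 > α = 0.05, fail to reject H0; the data do not provide sufficient evidence against H0.

t = -0.8480; fail to reject H0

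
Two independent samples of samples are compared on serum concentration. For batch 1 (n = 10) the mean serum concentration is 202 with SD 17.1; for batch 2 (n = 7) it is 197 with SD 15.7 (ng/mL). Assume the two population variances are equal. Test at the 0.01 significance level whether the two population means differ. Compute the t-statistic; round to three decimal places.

0.613

Let group 1 = batch 1, group 2 = batch 2. H0: μ_1 = μ_2; H1: μ_1 ≠ μ_2 (two-sample pooled-variance t-test, two-sided).
s_p² = [(10−1)·17.1² + (7−1)·15.7²]/(10+7−2) = 274.042
t = (202 − 197)/√[274.042·(1/10 + 1/7)] = 0.613
df = n₁ + n₂ − 2 = 15
Two-sided p-value ≈ 0.549
Since p ≈ 0.549 > α = 0.01, fail to reject H0; the evidence is not statistically significant.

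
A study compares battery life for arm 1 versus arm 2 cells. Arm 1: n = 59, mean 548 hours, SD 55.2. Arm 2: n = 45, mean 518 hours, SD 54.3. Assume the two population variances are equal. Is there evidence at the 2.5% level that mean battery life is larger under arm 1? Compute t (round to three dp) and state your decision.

t = 2.765; reject H0

Let group 1 = arm 1, group 2 = arm 2. H0: μ_1 = μ_2; H1: μ_1 > μ_2 (two-sample pooled-variance t-test, right-tailed).
s_p² = [(59−1)·55.2² + (45−1)·54.3²]/(59+45−2) = 3004.53
t = (548 − 518)/√[3004.53·(1/59 + 1/45)] = 2.765
df = n₁ + n₂ − 2 = 102
p-value = P(T ≥ 2.765) ≈ 0.003
Since p ≈ 0.003 < α = 0.025, reject H0; the evidence is statistically significant.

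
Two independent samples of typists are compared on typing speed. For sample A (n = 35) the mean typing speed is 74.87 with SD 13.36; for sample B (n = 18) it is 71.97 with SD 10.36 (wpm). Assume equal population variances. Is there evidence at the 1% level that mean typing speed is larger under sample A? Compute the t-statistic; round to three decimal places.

0.804

Let group 1 = sample A, group 2 = sample B. H0: μ_1 = μ_2; H1: μ_1 > μ_2 (two-sample pooled-variance t-test, right-tailed).
s_p² = [(35−1)·13.36² + (18−1)·10.36²]/(35+18−2) = 154.77
t = (74.87 − 71.97)/√[154.77·(1/35 + 1/18)] = 0.804
df = n₁ + n₂ − 2 = 51
p-value = P(T ≥ 0.804) ≈ 0.213
Since p ≈ 0.213 > α = 0.01, fail to reject H0; the data do not provide sufficient evidence against H0.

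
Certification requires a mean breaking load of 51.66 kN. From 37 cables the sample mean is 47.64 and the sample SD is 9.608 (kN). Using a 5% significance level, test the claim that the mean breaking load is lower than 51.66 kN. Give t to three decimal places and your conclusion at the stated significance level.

H0: μ = 51.66; H1: μ < 51.66 (one-sample t-test, left-tailed).
t = (x̄ − μ₀)/(s/√n) = (47.64 − 51.66)/(9.608/√37) = -2.545
df = n − 1 = 36
p-value = P(T ≤ -2.545) ≈ 0.0077
Since p ≈ 0.0077 < α = 0.05, reject H0; the data support H1.

t = -2.545; reject H0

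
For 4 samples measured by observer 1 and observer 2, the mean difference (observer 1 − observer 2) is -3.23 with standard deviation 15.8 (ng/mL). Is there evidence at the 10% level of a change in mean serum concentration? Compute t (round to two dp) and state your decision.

H0: μ_d = 0; H1: μ_d ≠ 0 (paired t-test on the differences, two-sided).
t = d̄/(s_d/√n) = -3.23/(15.8/√4) = -0.41
df = n − 1 = 3
Two-sided p-value ≈ 0.710
Since p ≈ 0.710 > α = 0.1, fail to reject H0; the data do not provide sufficient evidence against H0.

t = -0.41; fail to reject H0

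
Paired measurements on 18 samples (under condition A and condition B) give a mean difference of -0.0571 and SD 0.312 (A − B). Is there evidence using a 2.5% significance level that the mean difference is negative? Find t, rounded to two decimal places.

H0: μ_d = 0; H1: μ_d < 0 (paired t-test on the differences, left-tailed).
t = d̄/(s_d/√n) = -0.0571/(0.312/√18) = -0.78
df = n − 1 = 17
p-value = P(T ≤ -0.78) ≈ 0.2241
Since p ≈ 0.2241 > α = 0.025, fail to reject H0; the evidence is not statistically significant.

-0.78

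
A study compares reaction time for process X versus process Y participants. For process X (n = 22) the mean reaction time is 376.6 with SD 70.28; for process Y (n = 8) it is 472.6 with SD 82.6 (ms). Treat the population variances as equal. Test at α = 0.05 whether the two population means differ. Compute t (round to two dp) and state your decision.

Let group 1 = process X, group 2 = process Y. H0: μ_1 = μ_2; H1: μ_1 ≠ μ_2 (two-sample pooled-variance t-test, two-sided).
s_p² = [(22−1)·70.28² + (8−1)·82.6²]/(22+8−2) = 5410.15
t = (376.6 − 472.6)/√[5410.15·(1/22 + 1/8)] = -3.16
df = n₁ + n₂ − 2 = 28
Two-sided p-value ≈ 0.0038
Since p ≈ 0.0038 < α = 0.05, reject H0; the data support H1.

t = -3.16; reject H0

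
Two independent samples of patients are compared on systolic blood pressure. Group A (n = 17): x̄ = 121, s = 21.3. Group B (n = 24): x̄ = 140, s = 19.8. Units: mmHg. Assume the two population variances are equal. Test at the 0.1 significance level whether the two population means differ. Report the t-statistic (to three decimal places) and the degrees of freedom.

Let group 1 = group A, group 2 = group B. H0: μ_1 = μ_2; H1: μ_1 ≠ μ_2 (two-sample pooled-variance t-test, two-sided).
s_p² = [(17−1)·21.3² + (24−1)·19.8²]/(17+24−2) = 417.332
t = (121 − 140)/√[417.332·(1/17 + 1/24)] = -2.934
df = n₁ + n₂ − 2 = 39
Two-sided p-value ≈ 0.006
Since p ≈ 0.006 < α = 0.1, reject H0; the data support H1.

t = -2.934, df = 39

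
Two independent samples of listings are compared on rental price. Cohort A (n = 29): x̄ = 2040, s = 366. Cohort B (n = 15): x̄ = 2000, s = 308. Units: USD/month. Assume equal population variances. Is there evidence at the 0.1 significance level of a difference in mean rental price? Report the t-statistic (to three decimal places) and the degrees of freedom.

Let group 1 = cohort A, group 2 = cohort B. H0: μ_1 = μ_2; H1: μ_1 ≠ μ_2 (two-sample pooled-variance t-test, two-sided).
s_p² = [(29−1)·366² + (15−1)·308²]/(29+15−2) = 120925
t = (2040 − 2000)/√[120925·(1/29 + 1/15)] = 0.362
df = n₁ + n₂ − 2 = 42
Two-sided p-value ≈ 0.7194
Since p ≈ 0.7194 > α = 0.1, fail to reject H0; the data do not provide sufficient evidence against H0.

t = 0.362, df = 42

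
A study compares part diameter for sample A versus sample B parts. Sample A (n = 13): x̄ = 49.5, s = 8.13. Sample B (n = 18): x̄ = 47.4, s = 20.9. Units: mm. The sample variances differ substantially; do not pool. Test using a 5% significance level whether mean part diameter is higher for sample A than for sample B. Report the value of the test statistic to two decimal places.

Let group 1 = sample A, group 2 = sample B. H0: μ_1 = μ_2; H1: μ_1 > μ_2 (Welch's two-sample t-test, right-tailed).
t = (x̄_1 − x̄_2)/√(s_1²/n_1 + s_2²/n_2) = (49.5 − 47.4)/√(8.13²/13 + 20.9²/18) = 0.39
Welch–Satterthwaite df ≈ 23.41
p-value = P(T ≥ 0.39) ≈ 0.3509
Since p ≈ 0.3509 > α = 0.05, fail to reject H0; the evidence is not statistically significant.

0.39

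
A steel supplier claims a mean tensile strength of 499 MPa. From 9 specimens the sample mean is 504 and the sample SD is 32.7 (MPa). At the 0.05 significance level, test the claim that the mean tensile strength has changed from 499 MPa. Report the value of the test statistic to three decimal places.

0.459

H0: μ = 499; H1: μ ≠ 499 (one-sample t-test, two-sided).
t = (x̄ − μ₀)/(s/√n) = (504 − 499)/(32.7/√9) = 0.459
df = n − 1 = 8
Two-sided p-value ≈ 0.6586
Since p ≈ 0.6586 > α = 0.05, fail to reject H0; the evidence is not statistically significant.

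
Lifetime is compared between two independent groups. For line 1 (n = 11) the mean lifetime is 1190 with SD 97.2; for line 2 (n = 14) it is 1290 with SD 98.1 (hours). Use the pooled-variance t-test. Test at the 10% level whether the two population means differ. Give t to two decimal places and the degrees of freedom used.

Let group 1 = line 1, group 2 = line 2. H0: μ_1 = μ_2; H1: μ_1 ≠ μ_2 (two-sample pooled-variance t-test, two-sided).
s_p² = [(11−1)·97.2² + (14−1)·98.1²]/(11+14−2) = 9547.19
t = (1190 − 1290)/√[9547.19·(1/11 + 1/14)] = -2.54
df = n₁ + n₂ − 2 = 23
Two-sided p-value ≈ 0.018
Since p ≈ 0.018 < α = 0.1, reject H0; the data support H1.

t = -2.54, df = 23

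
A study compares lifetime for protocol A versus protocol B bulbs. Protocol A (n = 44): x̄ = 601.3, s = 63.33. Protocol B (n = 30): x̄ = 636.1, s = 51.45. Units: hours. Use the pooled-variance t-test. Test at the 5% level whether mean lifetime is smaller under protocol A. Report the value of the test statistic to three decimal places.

-2.498

Let group 1 = protocol A, group 2 = protocol B. H0: μ_1 = μ_2; H1: μ_1 < μ_2 (two-sample pooled-variance t-test, left-tailed).
s_p² = [(44−1)·63.33² + (30−1)·51.45²]/(44+30−2) = 3461.47
t = (601.3 − 636.1)/√[3461.47·(1/44 + 1/30)] = -2.498
df = n₁ + n₂ − 2 = 72
p-value = P(T ≤ -2.498) ≈ 0.0074
Since p ≈ 0.0074 < α = 0.05, reject H0; the evidence is statistically significant.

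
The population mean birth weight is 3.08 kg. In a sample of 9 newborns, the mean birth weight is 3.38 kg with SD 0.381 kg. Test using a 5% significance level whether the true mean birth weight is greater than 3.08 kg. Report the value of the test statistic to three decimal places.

H0: μ = 3.08; H1: μ > 3.08 (one-sample t-test, right-tailed).
t = (x̄ − μ₀)/(s/√n) = (3.38 − 3.08)/(0.381/√9) = 2.362
df = n − 1 = 8
p-value = P(T ≥ 2.362) ≈ 0.023
Since p ≈ 0.023 < α = 0.05, reject H0; the data support H1.

2.362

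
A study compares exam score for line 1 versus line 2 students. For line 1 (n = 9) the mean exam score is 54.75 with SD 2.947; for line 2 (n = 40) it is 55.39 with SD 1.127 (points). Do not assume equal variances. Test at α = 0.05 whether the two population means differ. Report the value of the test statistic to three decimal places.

-0.641

Let group 1 = line 1, group 2 = line 2. H0: μ_1 = μ_2; H1: μ_1 ≠ μ_2 (Welch's two-sample t-test, two-sided).
t = (x̄_1 − x̄_2)/√(s_1²/n_1 + s_2²/n_2) = (54.75 − 55.39)/√(2.947²/9 + 1.127²/40) = -0.641
Welch–Satterthwaite df ≈ 8.53
Two-sided p-value ≈ 0.538
Since p ≈ 0.538 > α = 0.05, fail to reject H0; the evidence is not statistically significant.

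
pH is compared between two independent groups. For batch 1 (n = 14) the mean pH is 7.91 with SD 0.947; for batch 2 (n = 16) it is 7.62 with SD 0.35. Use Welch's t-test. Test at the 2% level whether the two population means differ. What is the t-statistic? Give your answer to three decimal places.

Let group 1 = batch 1, group 2 = batch 2. H0: μ_1 = μ_2; H1: μ_1 ≠ μ_2 (Welch's two-sample t-test, two-sided).
t = (x̄_1 − x̄_2)/√(s_1²/n_1 + s_2²/n_2) = (7.91 − 7.62)/√(0.947²/14 + 0.35²/16) = 1.083
Welch–Satterthwaite df ≈ 16.09
Two-sided p-value ≈ 0.2948
Since p ≈ 0.2948 > α = 0.02, fail to reject H0; the evidence is not statistically significant.

1.083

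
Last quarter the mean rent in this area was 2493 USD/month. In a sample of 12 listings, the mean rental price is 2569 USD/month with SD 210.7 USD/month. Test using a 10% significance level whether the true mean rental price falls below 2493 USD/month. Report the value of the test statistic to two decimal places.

H0: μ = 2493; H1: μ < 2493 (one-sample t-test, left-tailed).
t = (x̄ − μ₀)/(s/√n) = (2569 − 2493)/(210.7/√12) = 1.25
df = n − 1 = 11
p-value = P(T ≤ 1.25) ≈ 0.8813
Since p ≈ 0.8813 > α = 0.1, fail to reject H0; the evidence is not statistically significant.

1.25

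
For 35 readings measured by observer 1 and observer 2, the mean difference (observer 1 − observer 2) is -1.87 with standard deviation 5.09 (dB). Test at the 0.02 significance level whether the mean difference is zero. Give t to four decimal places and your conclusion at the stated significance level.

t = -2.1735; fail to reject H0

H0: μ_d = 0; H1: μ_d ≠ 0 (paired t-test on the differences, two-sided).
t = d̄/(s_d/√n) = -1.87/(5.09/√35) = -2.1735
df = n − 1 = 34
Two-sided p-value ≈ 0.0368
Since p ≈ 0.0368 > α = 0.02, fail to reject H0; the data do not provide sufficient evidence against H0.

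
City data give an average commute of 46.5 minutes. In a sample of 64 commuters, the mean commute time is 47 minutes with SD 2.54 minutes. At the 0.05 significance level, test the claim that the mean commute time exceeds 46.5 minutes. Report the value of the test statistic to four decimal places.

1.5748

H0: μ = 46.5; H1: μ > 46.5 (one-sample t-test, right-tailed).
t = (x̄ − μ₀)/(s/√n) = (47 − 46.5)/(2.54/√64) = 1.5748
df = n − 1 = 63
p-value = P(T ≥ 1.5748) ≈ 0.0602
Since p ≈ 0.0602 > α = 0.05, fail to reject H0; the evidence is not statistically significant.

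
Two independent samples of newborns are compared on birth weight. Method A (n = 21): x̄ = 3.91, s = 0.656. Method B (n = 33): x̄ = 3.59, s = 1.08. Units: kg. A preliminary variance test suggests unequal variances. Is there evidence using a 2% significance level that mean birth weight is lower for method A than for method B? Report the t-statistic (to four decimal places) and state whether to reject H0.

t = 1.3542; fail to reject H0

Let group 1 = method A, group 2 = method B. H0: μ_1 = μ_2; H1: μ_1 < μ_2 (Welch's two-sample t-test, left-tailed).
t = (x̄_1 − x̄_2)/√(s_1²/n_1 + s_2²/n_2) = (3.91 − 3.59)/√(0.656²/21 + 1.08²/33) = 1.3542
Welch–Satterthwaite df ≈ 51.93
p-value = P(T ≤ 1.3542) ≈ 0.9092
Since p ≈ 0.9092 > α = 0.02, fail to reject H0; the data do not provide sufficient evidence against H0.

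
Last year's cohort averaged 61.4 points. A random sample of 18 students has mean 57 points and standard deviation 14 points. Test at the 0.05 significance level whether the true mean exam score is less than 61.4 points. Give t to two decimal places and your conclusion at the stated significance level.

t = -1.33; fail to reject H0

H0: μ = 61.4; H1: μ < 61.4 (one-sample t-test, left-tailed).
t = (x̄ − μ₀)/(s/√n) = (57 − 61.4)/(14/√18) = -1.33
df = n − 1 = 17
p-value = P(T ≤ -1.33) ≈ 0.1000
Since p ≈ 0.1000 > α = 0.05, fail to reject H0; the evidence is not statistically significant.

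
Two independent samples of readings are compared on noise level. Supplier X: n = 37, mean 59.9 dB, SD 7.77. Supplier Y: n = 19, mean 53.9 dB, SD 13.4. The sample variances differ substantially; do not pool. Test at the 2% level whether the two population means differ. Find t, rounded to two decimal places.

1.80

Let group 1 = supplier X, group 2 = supplier Y. H0: μ_1 = μ_2; H1: μ_1 ≠ μ_2 (Welch's two-sample t-test, two-sided).
t = (x̄_1 − x̄_2)/√(s_1²/n_1 + s_2²/n_2) = (59.9 − 53.9)/√(7.77²/37 + 13.4²/19) = 1.80
Welch–Satterthwaite df ≈ 24.39
Two-sided p-value ≈ 0.084
Since p ≈ 0.084 > α = 0.02, fail to reject H0; the evidence is not statistically significant.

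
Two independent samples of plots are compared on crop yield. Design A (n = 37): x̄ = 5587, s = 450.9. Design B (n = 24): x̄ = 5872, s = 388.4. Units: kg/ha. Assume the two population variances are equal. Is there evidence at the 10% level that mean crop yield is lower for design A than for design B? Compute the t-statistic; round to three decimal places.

Let group 1 = design A, group 2 = design B. H0: μ_1 = μ_2; H1: μ_1 < μ_2 (two-sample pooled-variance t-test, left-tailed).
s_p² = [(37−1)·450.9² + (24−1)·388.4²]/(37+24−2) = 182862
t = (5587 − 5872)/√[182862·(1/37 + 1/24)] = -2.543
df = n₁ + n₂ − 2 = 59
p-value = P(T ≤ -2.543) ≈ 0.0068
Since p ≈ 0.0068 < α = 0.1, reject H0; the data support H1.

-2.543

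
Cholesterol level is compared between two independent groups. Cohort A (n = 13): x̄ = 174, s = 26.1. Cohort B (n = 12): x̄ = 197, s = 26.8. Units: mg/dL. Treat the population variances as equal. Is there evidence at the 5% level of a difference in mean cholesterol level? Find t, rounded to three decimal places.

-2.173

Let group 1 = cohort A, group 2 = cohort B. H0: μ_1 = μ_2; H1: μ_1 ≠ μ_2 (two-sample pooled-variance t-test, two-sided).
s_p² = [(13−1)·26.1² + (12−1)·26.8²]/(13+12−2) = 698.92
t = (174 − 197)/√[698.92·(1/13 + 1/12)] = -2.173
df = n₁ + n₂ − 2 = 23
Two-sided p-value ≈ 0.040
Since p ≈ 0.040 < α = 0.05, reject H0; the data support H1.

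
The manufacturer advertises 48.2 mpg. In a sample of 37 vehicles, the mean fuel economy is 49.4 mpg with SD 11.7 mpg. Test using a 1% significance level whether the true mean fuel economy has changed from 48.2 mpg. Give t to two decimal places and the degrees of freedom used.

H0: μ = 48.2; H1: μ ≠ 48.2 (one-sample t-test, two-sided).
t = (x̄ − μ₀)/(s/√n) = (49.4 − 48.2)/(11.7/√37) = 0.62
df = n − 1 = 36
Two-sided p-value ≈ 0.5366
Since p ≈ 0.5366 > α = 0.01, fail to reject H0; the evidence is not statistically significant.

t = 0.62, df = 36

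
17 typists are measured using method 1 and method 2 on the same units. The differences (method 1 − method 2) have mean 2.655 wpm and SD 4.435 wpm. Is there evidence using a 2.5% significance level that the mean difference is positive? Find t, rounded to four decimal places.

2.4683

H0: μ_d = 0; H1: μ_d > 0 (paired t-test on the differences, right-tailed).
t = d̄/(s_d/√n) = 2.655/(4.435/√17) = 2.4683
df = n − 1 = 16
p-value = P(T ≥ 2.4683) ≈ 0.0126
Since p ≈ 0.0126 < α = 0.025, reject H0; the data support H1.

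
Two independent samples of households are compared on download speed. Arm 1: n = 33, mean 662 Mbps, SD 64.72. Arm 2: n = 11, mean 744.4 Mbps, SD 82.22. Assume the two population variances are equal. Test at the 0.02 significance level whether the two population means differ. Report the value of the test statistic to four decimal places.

-3.4158

Let group 1 = arm 1, group 2 = arm 2. H0: μ_1 = μ_2; H1: μ_1 ≠ μ_2 (two-sample pooled-variance t-test, two-sided).
s_p² = [(33−1)·64.72² + (11−1)·82.22²]/(33+11−2) = 4800.93
t = (662 − 744.4)/√[4800.93·(1/33 + 1/11)] = -3.4158
df = n₁ + n₂ − 2 = 42
Two-sided p-value ≈ 0.0014
Since p ≈ 0.0014 < α = 0.02, reject H0; the evidence is statistically significant.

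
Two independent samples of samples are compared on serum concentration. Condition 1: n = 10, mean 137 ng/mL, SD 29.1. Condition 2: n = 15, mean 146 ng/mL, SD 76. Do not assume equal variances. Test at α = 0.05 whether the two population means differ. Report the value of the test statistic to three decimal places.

Let group 1 = condition 1, group 2 = condition 2. H0: μ_1 = μ_2; H1: μ_1 ≠ μ_2 (Welch's two-sample t-test, two-sided).
t = (x̄_1 − x̄_2)/√(s_1²/n_1 + s_2²/n_2) = (137 − 146)/√(29.1²/10 + 76²/15) = -0.415
Welch–Satterthwaite df ≈ 19.38
Two-sided p-value ≈ 0.683
Since p ≈ 0.683 > α = 0.05, fail to reject H0; the data do not provide sufficient evidence against H0.

-0.415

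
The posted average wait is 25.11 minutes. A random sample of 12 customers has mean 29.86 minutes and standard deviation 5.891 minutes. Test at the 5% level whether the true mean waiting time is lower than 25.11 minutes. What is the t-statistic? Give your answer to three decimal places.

2.793

H0: μ = 25.11; H1: μ < 25.11 (one-sample t-test, left-tailed).
t = (x̄ − μ₀)/(s/√n) = (29.86 − 25.11)/(5.891/√12) = 2.793
df = n − 1 = 11
p-value = P(T ≤ 2.793) ≈ 0.991
Since p ≈ 0.991 > α = 0.05, fail to reject H0; the data do not provide sufficient evidence against H0.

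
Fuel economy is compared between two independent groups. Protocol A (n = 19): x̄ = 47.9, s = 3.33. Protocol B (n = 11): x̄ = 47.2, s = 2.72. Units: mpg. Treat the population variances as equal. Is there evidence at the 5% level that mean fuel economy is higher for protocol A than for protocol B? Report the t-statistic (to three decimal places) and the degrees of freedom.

Let group 1 = protocol A, group 2 = protocol B. H0: μ_1 = μ_2; H1: μ_1 > μ_2 (two-sample pooled-variance t-test, right-tailed).
s_p² = [(19−1)·3.33² + (11−1)·2.72²]/(19+11−2) = 9.77086
t = (47.9 − 47.2)/√[9.77086·(1/19 + 1/11)] = 0.591
df = n₁ + n₂ − 2 = 28
p-value = P(T ≥ 0.591) ≈ 0.2796
Since p ≈ 0.2796 > α = 0.05, fail to reject H0; the data do not provide sufficient evidence against H0.

t = 0.591, df = 28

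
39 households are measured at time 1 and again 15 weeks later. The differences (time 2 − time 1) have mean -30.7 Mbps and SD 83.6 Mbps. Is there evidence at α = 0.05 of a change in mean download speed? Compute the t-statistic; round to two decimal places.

H0: μ_d = 0; H1: μ_d ≠ 0 (paired t-test on the differences, two-sided).
t = d̄/(s_d/√n) = -30.7/(83.6/√39) = -2.29
df = n − 1 = 38
Two-sided p-value ≈ 0.027
Since p ≈ 0.027 < α = 0.05, reject H0; the evidence is statistically significant.

-2.29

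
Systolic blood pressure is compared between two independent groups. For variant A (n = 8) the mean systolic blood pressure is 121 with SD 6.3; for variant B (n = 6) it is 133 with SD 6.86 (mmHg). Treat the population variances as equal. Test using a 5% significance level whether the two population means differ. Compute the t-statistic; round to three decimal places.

Let group 1 = variant A, group 2 = variant B. H0: μ_1 = μ_2; H1: μ_1 ≠ μ_2 (two-sample pooled-variance t-test, two-sided).
s_p² = [(8−1)·6.3² + (6−1)·6.86²]/(8+6−2) = 42.7607
t = (121 − 133)/√[42.7607·(1/8 + 1/6)] = -3.398
df = n₁ + n₂ − 2 = 12
Two-sided p-value ≈ 0.0053
Since p ≈ 0.0053 < α = 0.05, reject H0; the data support H1.

-3.398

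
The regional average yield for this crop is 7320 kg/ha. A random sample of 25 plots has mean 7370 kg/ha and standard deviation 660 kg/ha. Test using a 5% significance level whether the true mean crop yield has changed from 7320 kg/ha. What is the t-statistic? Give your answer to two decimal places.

0.38

H0: μ = 7320; H1: μ ≠ 7320 (one-sample t-test, two-sided).
t = (x̄ − μ₀)/(s/√n) = (7370 − 7320)/(660/√25) = 0.38
df = n − 1 = 24
Two-sided p-value ≈ 0.708
Since p ≈ 0.708 > α = 0.05, fail to reject H0; the evidence is not statistically significant.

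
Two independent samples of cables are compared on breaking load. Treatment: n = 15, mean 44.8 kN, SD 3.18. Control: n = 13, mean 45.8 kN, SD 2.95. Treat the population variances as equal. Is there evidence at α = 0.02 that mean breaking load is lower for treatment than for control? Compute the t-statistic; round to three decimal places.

-0.858

Let group 1 = treatment, group 2 = control. H0: μ_1 = μ_2; H1: μ_1 < μ_2 (two-sample pooled-variance t-test, left-tailed).
s_p² = [(15−1)·3.18² + (13−1)·2.95²]/(15+13−2) = 9.46168
t = (44.8 − 45.8)/√[9.46168·(1/15 + 1/13)] = -0.858
df = n₁ + n₂ − 2 = 26
p-value = P(T ≤ -0.858) ≈ 0.199
Since p ≈ 0.199 > α = 0.02, fail to reject H0; the data do not provide sufficient evidence against H0.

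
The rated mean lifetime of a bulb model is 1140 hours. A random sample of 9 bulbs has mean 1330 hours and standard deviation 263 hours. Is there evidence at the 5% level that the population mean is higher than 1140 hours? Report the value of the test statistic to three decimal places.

2.167

H0: μ = 1140; H1: μ > 1140 (one-sample t-test, right-tailed).
t = (x̄ − μ₀)/(s/√n) = (1330 − 1140)/(263/√9) = 2.167
df = n − 1 = 8
p-value = P(T ≥ 2.167) ≈ 0.031
Since p ≈ 0.031 < α = 0.05, reject H0; the data support H1.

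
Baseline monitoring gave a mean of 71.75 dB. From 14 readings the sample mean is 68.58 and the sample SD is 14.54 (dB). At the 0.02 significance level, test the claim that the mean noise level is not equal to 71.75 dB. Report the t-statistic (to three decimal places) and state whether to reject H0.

t = -0.816; fail to reject H0

H0: μ = 71.75; H1: μ ≠ 71.75 (one-sample t-test, two-sided).
t = (x̄ − μ₀)/(s/√n) = (68.58 − 71.75)/(14.54/√14) = -0.816
df = n − 1 = 13
Two-sided p-value ≈ 0.4293
Since p ≈ 0.4293 > α = 0.02, fail to reject H0; the data do not provide sufficient evidence against H0.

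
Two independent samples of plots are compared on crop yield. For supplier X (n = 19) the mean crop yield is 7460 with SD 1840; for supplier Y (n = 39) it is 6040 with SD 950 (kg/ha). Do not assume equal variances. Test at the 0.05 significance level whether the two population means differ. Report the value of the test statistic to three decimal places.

3.165

Let group 1 = supplier X, group 2 = supplier Y. H0: μ_1 = μ_2; H1: μ_1 ≠ μ_2 (Welch's two-sample t-test, two-sided).
t = (x̄_1 − x̄_2)/√(s_1²/n_1 + s_2²/n_2) = (7460 − 6040)/√(1840²/19 + 950²/39) = 3.165
Welch–Satterthwaite df ≈ 22.80
Two-sided p-value ≈ 0.004
Since p ≈ 0.004 < α = 0.05, reject H0; the data support H1.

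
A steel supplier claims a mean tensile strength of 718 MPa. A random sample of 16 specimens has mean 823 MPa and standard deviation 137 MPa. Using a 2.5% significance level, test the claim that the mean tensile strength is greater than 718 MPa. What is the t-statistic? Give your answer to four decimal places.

3.0657

H0: μ = 718; H1: μ > 718 (one-sample t-test, right-tailed).
t = (x̄ − μ₀)/(s/√n) = (823 − 718)/(137/√16) = 3.0657
df = n − 1 = 15
p-value = P(T ≥ 3.0657) ≈ 0.004
Since p ≈ 0.004 < α = 0.025, reject H0; the evidence is statistically significant.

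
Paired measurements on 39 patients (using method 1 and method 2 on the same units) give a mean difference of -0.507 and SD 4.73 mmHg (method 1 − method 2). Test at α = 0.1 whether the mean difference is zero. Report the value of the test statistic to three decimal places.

-0.669

H0: μ_d = 0; H1: μ_d ≠ 0 (paired t-test on the differences, two-sided).
t = d̄/(s_d/√n) = -0.507/(4.73/√39) = -0.669
df = n − 1 = 38
Two-sided p-value ≈ 0.5073
Since p ≈ 0.5073 > α = 0.1, fail to reject H0; the data do not provide sufficient evidence against H0.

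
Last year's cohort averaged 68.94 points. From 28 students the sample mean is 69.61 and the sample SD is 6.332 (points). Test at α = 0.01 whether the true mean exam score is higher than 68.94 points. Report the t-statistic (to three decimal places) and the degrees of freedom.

t = 0.560, df = 27

H0: μ = 68.94; H1: μ > 68.94 (one-sample t-test, right-tailed).
t = (x̄ − μ₀)/(s/√n) = (69.61 − 68.94)/(6.332/√28) = 0.560
df = n − 1 = 27
p-value = P(T ≥ 0.560) ≈ 0.290
Since p ≈ 0.290 > α = 0.01, fail to reject H0; the data do not provide sufficient evidence against H0.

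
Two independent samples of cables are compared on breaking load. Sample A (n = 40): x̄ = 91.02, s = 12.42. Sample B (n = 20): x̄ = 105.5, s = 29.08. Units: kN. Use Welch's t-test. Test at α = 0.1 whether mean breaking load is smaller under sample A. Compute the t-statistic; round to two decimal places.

Let group 1 = sample A, group 2 = sample B. H0: μ_1 = μ_2; H1: μ_1 < μ_2 (Welch's two-sample t-test, left-tailed).
t = (x̄_1 − x̄_2)/√(s_1²/n_1 + s_2²/n_2) = (91.02 − 105.5)/√(12.42²/40 + 29.08²/20) = -2.13
Welch–Satterthwaite df ≈ 22.53
p-value = P(T ≤ -2.13) ≈ 0.0221
Since p ≈ 0.0221 < α = 0.1, reject H0; the data support H1.

-2.13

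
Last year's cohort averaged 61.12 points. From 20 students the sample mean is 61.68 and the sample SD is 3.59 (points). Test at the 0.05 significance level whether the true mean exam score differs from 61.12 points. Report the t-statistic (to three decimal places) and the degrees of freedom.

H0: μ = 61.12; H1: μ ≠ 61.12 (one-sample t-test, two-sided).
t = (x̄ − μ₀)/(s/√n) = (61.68 − 61.12)/(3.59/√20) = 0.698
df = n − 1 = 19
Two-sided p-value ≈ 0.4939
Since p ≈ 0.4939 > α = 0.05, fail to reject H0; the evidence is not statistically significant.

t = 0.698, df = 19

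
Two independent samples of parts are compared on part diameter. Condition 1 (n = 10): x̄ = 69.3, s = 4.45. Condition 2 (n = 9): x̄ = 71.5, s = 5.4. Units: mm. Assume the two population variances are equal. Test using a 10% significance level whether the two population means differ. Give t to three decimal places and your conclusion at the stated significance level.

Let group 1 = condition 1, group 2 = condition 2. H0: μ_1 = μ_2; H1: μ_1 ≠ μ_2 (two-sample pooled-variance t-test, two-sided).
s_p² = [(10−1)·4.45² + (9−1)·5.4²]/(10+9−2) = 24.206
t = (69.3 − 71.5)/√[24.206·(1/10 + 1/9)] = -0.973
df = n₁ + n₂ − 2 = 17
Two-sided p-value ≈ 0.3441
Since p ≈ 0.3441 > α = 0.1, fail to reject H0; the evidence is not statistically significant.

t = -0.973; fail to reject H0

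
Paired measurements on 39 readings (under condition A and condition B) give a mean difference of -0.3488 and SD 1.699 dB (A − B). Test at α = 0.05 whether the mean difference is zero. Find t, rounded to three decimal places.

H0: μ_d = 0; H1: μ_d ≠ 0 (paired t-test on the differences, two-sided).
t = d̄/(s_d/√n) = -0.3488/(1.699/√39) = -1.282
df = n − 1 = 38
Two-sided p-value ≈ 0.2076
Since p ≈ 0.2076 > α = 0.05, fail to reject H0; the data do not provide sufficient evidence against H0.

-1.282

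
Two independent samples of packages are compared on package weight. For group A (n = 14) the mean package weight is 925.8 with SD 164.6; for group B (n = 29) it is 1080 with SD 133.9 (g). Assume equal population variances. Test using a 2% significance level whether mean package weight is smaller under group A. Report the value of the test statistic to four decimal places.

-3.2826

Let group 1 = group A, group 2 = group B. H0: μ_1 = μ_2; H1: μ_1 < μ_2 (two-sample pooled-variance t-test, left-tailed).
s_p² = [(14−1)·164.6² + (29−1)·133.9²]/(14+29−2) = 20834.9
t = (925.8 − 1080)/√[20834.9·(1/14 + 1/29)] = -3.2826
df = n₁ + n₂ − 2 = 41
p-value = P(T ≤ -3.2826) ≈ 0.001
Since p ≈ 0.001 < α = 0.02, reject H0; the evidence is statistically significant.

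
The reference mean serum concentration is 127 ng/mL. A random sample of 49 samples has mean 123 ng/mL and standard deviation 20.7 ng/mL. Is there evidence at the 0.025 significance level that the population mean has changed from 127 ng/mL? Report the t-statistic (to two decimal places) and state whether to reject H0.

t = -1.35; fail to reject H0

H0: μ = 127; H1: μ ≠ 127 (one-sample t-test, two-sided).
t = (x̄ − μ₀)/(s/√n) = (123 − 127)/(20.7/√49) = -1.35
df = n − 1 = 48
Two-sided p-value ≈ 0.183
Since p ≈ 0.183 > α = 0.025, fail to reject H0; the data do not provide sufficient evidence against H0.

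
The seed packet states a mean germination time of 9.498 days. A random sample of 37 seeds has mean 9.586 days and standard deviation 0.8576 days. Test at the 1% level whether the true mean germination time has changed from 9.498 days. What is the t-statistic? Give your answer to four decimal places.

0.6242

H0: μ = 9.498; H1: μ ≠ 9.498 (one-sample t-test, two-sided).
t = (x̄ − μ₀)/(s/√n) = (9.586 − 9.498)/(0.8576/√37) = 0.6242
df = n − 1 = 36
Two-sided p-value ≈ 0.5365
Since p ≈ 0.5365 > α = 0.01, fail to reject H0; the evidence is not statistically significant.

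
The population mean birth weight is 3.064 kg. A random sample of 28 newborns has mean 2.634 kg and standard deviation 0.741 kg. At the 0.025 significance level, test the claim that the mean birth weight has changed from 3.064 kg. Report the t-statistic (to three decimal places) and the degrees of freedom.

H0: μ = 3.064; H1: μ ≠ 3.064 (one-sample t-test, two-sided).
t = (x̄ − μ₀)/(s/√n) = (2.634 − 3.064)/(0.741/√28) = -3.071
df = n − 1 = 27
Two-sided p-value ≈ 0.0048
Since p ≈ 0.0048 < α = 0.025, reject H0; the evidence is statistically significant.

t = -3.071, df = 27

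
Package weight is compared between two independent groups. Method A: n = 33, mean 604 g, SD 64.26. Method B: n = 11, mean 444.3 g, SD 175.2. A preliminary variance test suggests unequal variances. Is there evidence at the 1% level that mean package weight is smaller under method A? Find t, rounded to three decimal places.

Let group 1 = method A, group 2 = method B. H0: μ_1 = μ_2; H1: μ_1 < μ_2 (Welch's two-sample t-test, left-tailed).
t = (x̄_1 − x̄_2)/√(s_1²/n_1 + s_2²/n_2) = (604 − 444.3)/√(64.26²/33 + 175.2²/11) = 2.958
Welch–Satterthwaite df ≈ 10.91
p-value = P(T ≤ 2.958) ≈ 0.9934
Since p ≈ 0.9934 > α = 0.01, fail to reject H0; the evidence is not statistically significant.

2.958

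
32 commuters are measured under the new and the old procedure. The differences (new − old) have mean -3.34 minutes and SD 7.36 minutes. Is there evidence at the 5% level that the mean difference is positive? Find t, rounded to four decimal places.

H0: μ_d = 0; H1: μ_d > 0 (paired t-test on the differences, right-tailed).
t = d̄/(s_d/√n) = -3.34/(7.36/√32) = -2.5671
df = n − 1 = 31
p-value = P(T ≥ -2.5671) ≈ 0.9923
Since p ≈ 0.9923 > α = 0.05, fail to reject H0; the data do not provide sufficient evidence against H0.

-2.5671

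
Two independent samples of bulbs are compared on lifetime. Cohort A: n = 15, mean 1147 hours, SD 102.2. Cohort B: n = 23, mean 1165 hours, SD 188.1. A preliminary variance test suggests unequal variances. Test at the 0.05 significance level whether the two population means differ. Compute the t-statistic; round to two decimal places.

-0.38

Let group 1 = cohort A, group 2 = cohort B. H0: μ_1 = μ_2; H1: μ_1 ≠ μ_2 (Welch's two-sample t-test, two-sided).
t = (x̄_1 − x̄_2)/√(s_1²/n_1 + s_2²/n_2) = (1147 − 1165)/√(102.2²/15 + 188.1²/23) = -0.38
Welch–Satterthwaite df ≈ 35.12
Two-sided p-value ≈ 0.706
Since p ≈ 0.706 > α = 0.05, fail to reject H0; the data do not provide sufficient evidence against H0.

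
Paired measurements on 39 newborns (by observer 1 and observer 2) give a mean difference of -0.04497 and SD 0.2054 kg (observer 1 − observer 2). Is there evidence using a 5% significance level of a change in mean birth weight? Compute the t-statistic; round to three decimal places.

H0: μ_d = 0; H1: μ_d ≠ 0 (paired t-test on the differences, two-sided).
t = d̄/(s_d/√n) = -0.04497/(0.2054/√39) = -1.367
df = n − 1 = 38
Two-sided p-value ≈ 0.180
Since p ≈ 0.180 > α = 0.05, fail to reject H0; the data do not provide sufficient evidence against H0.

-1.367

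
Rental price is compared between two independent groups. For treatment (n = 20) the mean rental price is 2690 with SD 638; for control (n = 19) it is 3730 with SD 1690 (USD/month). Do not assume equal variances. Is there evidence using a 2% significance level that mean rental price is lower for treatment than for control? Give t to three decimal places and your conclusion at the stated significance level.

t = -2.517; reject H0

Let group 1 = treatment, group 2 = control. H0: μ_1 = μ_2; H1: μ_1 < μ_2 (Welch's two-sample t-test, left-tailed).
t = (x̄_1 − x̄_2)/√(s_1²/n_1 + s_2²/n_2) = (2690 − 3730)/√(638²/20 + 1690²/19) = -2.517
Welch–Satterthwaite df ≈ 22.81
p-value = P(T ≤ -2.517) ≈ 0.010
Since p ≈ 0.010 < α = 0.02, reject H0; the evidence is statistically significant.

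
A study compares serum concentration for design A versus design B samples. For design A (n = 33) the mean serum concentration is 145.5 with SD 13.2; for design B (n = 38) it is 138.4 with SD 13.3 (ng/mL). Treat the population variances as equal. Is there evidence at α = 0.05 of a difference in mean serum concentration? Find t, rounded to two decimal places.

2.25

Let group 1 = design A, group 2 = design B. H0: μ_1 = μ_2; H1: μ_1 ≠ μ_2 (two-sample pooled-variance t-test, two-sided).
s_p² = [(33−1)·13.2² + (38−1)·13.3²]/(33+38−2) = 175.661
t = (145.5 − 138.4)/√[175.661·(1/33 + 1/38)] = 2.25
df = n₁ + n₂ − 2 = 69
Two-sided p-value ≈ 0.028
Since p ≈ 0.028 < α = 0.05, reject H0; the evidence is statistically significant.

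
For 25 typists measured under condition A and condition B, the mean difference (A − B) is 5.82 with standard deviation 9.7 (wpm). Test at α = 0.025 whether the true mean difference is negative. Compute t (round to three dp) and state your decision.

t = 3.000; fail to reject H0

H0: μ_d = 0; H1: μ_d < 0 (paired t-test on the differences, left-tailed).
t = d̄/(s_d/√n) = 5.82/(9.7/√25) = 3.000
df = n − 1 = 24
p-value = P(T ≤ 3.000) ≈ 0.997
Since p ≈ 0.997 > α = 0.025, fail to reject H0; the data do not provide sufficient evidence against H0.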